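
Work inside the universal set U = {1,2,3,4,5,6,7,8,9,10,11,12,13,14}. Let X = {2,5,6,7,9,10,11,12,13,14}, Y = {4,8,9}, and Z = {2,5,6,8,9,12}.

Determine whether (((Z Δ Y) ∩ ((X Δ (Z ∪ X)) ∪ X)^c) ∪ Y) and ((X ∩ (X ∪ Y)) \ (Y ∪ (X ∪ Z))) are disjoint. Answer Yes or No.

Yes

Z Δ Y = {2,4,5,6,12}
Z ∪ X = {2,5,6,7,8,9,10,11,12,13,14}
X Δ (Z ∪ X) = {8}
(X Δ (Z ∪ X)) ∪ X = {2,5,6,7,8,9,10,11,12,13,14}
((X Δ (Z ∪ X)) ∪ X)^c = {1,3,4}
(Z Δ Y) ∩ ((X Δ (Z ∪ X)) ∪ X)^c = {4}
((Z Δ Y) ∩ ((X Δ (Z ∪ X)) ∪ X)^c) ∪ Y = {4,8,9}
X ∪ Y = {2,4,5,6,7,8,9,10,11,12,13,14}
X ∩ (X ∪ Y) = {2,5,6,7,9,10,11,12,13,14}
X ∪ Z = {2,5,6,7,8,9,10,11,12,13,14}
Y ∪ (X ∪ Z) = {2,4,5,6,7,8,9,10,11,12,13,14}
(X ∩ (X ∪ Y)) \ (Y ∪ (X ∪ Z)) = {}
{4,8,9} and {} share no elements.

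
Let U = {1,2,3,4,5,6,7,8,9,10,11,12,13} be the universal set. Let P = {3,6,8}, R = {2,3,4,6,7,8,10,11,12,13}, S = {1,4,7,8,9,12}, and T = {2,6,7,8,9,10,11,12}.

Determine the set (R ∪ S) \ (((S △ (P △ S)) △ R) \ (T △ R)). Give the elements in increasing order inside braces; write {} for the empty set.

{1,3,4,6,8,9,13}

R ∪ S = {1,2,3,4,6,7,8,9,10,11,12,13}
P △ S = {1,3,4,6,7,9,12}
S △ (P △ S) = {3,6,8}
(S △ (P △ S)) △ R = {2,4,7,10,11,12,13}
T △ R = {3,4,9,13}
((S △ (P △ S)) △ R) \ (T △ R) = {2,7,10,11,12}
(R ∪ S) \ (((S △ (P △ S)) △ R) \ (T △ R)) = {1,3,4,6,8,9,13}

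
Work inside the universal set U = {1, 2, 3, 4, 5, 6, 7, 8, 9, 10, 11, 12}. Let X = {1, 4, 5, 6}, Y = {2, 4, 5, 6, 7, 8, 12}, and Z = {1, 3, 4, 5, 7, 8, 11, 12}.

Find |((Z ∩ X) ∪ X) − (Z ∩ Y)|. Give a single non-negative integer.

2

Z ∩ X = {1, 4, 5}
(Z ∩ X) ∪ X = {1, 4, 5, 6}
Z ∩ Y = {4, 5, 7, 8, 12}
((Z ∩ X) ∪ X) − (Z ∩ Y) = {1, 6}
|((Z ∩ X) ∪ X) − (Z ∩ Y)| = 2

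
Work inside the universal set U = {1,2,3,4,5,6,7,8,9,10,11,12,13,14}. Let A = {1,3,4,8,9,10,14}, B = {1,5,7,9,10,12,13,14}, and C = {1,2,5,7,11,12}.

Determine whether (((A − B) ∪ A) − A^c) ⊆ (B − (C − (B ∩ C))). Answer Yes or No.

No

A − B = {3,4,8}
(A − B) ∪ A = {1,3,4,8,9,10,14}
A^c = {2,5,6,7,11,12,13}
((A − B) ∪ A) − A^c = {1,3,4,8,9,10,14}
B ∩ C = {1,5,7,12}
C − (B ∩ C) = {2,11}
B − (C − (B ∩ C)) = {1,5,7,9,10,12,13,14}
3 ∈ ((A − B) ∪ A) − A^c but 3 ∉ B − (C − (B ∩ C)), so the inclusion fails.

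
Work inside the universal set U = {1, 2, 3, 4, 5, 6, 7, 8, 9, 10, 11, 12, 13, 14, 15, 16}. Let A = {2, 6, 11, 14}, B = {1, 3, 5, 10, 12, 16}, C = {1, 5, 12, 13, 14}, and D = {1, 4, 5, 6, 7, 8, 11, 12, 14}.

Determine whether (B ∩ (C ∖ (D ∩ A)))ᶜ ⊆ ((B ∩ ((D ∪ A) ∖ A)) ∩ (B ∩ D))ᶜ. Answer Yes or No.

D ∩ A = {6, 11, 14}
C ∖ (D ∩ A) = {1, 5, 12, 13}
B ∩ (C ∖ (D ∩ A)) = {1, 5, 12}
(B ∩ (C ∖ (D ∩ A)))ᶜ = {2, 3, 4, 6, 7, 8, 9, 10, 11, 13, 14, 15, 16}
D ∪ A = {1, 2, 4, 5, 6, 7, 8, 11, 12, 14}
(D ∪ A) ∖ A = {1, 4, 5, 7, 8, 12}
B ∩ ((D ∪ A) ∖ A) = {1, 5, 12}
B ∩ D = {1, 5, 12}
(B ∩ ((D ∪ A) ∖ A)) ∩ (B ∩ D) = {1, 5, 12}
((B ∩ ((D ∪ A) ∖ A)) ∩ (B ∩ D))ᶜ = {2, 3, 4, 6, 7, 8, 9, 10, 11, 13, 14, 15, 16}
Every element of {2, 3, 4, 6, 7, 8, 9, 10, 11, 13, 14, 15, 16} is in {2, 3, 4, 6, 7, 8, 9, 10, 11, 13, 14, 15, 16}, so (B ∩ (C ∖ (D ∩ A)))ᶜ ⊆ ((B ∩ ((D ∪ A) ∖ A)) ∩ (B ∩ D))ᶜ.

Yes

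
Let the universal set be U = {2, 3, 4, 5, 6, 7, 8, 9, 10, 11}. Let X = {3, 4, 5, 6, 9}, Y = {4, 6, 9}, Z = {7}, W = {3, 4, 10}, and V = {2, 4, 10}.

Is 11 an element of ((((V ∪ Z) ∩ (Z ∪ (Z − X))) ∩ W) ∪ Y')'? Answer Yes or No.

11 ∉ V and 11 ∉ Z, so 11 ∉ V ∪ Z
11 ∉ Z and 11 ∉ X, so 11 ∉ Z − X
11 ∉ Z and 11 ∉ (Z − X), so 11 ∉ Z ∪ (Z − X)
11 ∉ (V ∪ Z) and 11 ∉ (Z ∪ (Z − X)), so 11 ∉ (V ∪ Z) ∩ (Z ∪ (Z − X))
11 ∉ ((V ∪ Z) ∩ (Z ∪ (Z − X))) and 11 ∉ W, so 11 ∉ ((V ∪ Z) ∩ (Z ∪ (Z − X))) ∩ W
11 ∉ Y, so 11 ∈ Y'
11 ∉ (((V ∪ Z) ∩ (Z ∪ (Z − X))) ∩ W) and 11 ∈ Y', so 11 ∈ (((V ∪ Z) ∩ (Z ∪ (Z − X))) ∩ W) ∪ Y'
11 ∉ ((((V ∪ Z) ∩ (Z ∪ (Z − X))) ∩ W) ∪ Y')' since 11 ∈ ((((V ∪ Z) ∩ (Z ∪ (Z − X))) ∩ W) ∪ Y')

No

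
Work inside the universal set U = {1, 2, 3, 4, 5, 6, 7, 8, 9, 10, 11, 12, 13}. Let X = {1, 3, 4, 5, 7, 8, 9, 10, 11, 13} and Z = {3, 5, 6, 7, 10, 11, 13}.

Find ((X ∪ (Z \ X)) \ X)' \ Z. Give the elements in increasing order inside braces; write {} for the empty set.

{1, 2, 4, 8, 9, 12}

Z \ X = {6}
X ∪ (Z \ X) = {1, 3, 4, 5, 6, 7, 8, 9, 10, 11, 13}
(X ∪ (Z \ X)) \ X = {6}
((X ∪ (Z \ X)) \ X)' = {1, 2, 3, 4, 5, 7, 8, 9, 10, 11, 12, 13}
((X ∪ (Z \ X)) \ X)' \ Z = {1, 2, 4, 8, 9, 12}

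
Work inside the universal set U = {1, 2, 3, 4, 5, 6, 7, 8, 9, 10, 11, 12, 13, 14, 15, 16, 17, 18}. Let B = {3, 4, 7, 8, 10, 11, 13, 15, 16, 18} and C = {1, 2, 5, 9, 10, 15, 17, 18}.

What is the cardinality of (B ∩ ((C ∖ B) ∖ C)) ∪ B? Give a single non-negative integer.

C ∖ B = {1, 2, 5, 9, 17}
(C ∖ B) ∖ C = {}
B ∩ ((C ∖ B) ∖ C) = {}
(B ∩ ((C ∖ B) ∖ C)) ∪ B = {3, 4, 7, 8, 10, 11, 13, 15, 16, 18}
|(B ∩ ((C ∖ B) ∖ C)) ∪ B| = 10

10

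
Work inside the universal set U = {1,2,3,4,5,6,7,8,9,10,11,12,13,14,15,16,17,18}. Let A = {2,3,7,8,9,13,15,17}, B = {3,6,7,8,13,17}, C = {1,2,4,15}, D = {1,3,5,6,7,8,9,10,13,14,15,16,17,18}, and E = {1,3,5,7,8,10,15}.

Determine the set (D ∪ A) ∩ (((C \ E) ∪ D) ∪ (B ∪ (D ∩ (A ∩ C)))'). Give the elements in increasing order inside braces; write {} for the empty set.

D ∪ A = {1,2,3,5,6,7,8,9,10,13,14,15,16,17,18}
C \ E = {2,4}
(C \ E) ∪ D = {1,2,3,4,5,6,7,8,9,10,13,14,15,16,17,18}
A ∩ C = {2,15}
D ∩ (A ∩ C) = {15}
B ∪ (D ∩ (A ∩ C)) = {3,6,7,8,13,15,17}
(B ∪ (D ∩ (A ∩ C)))' = {1,2,4,5,9,10,11,12,14,16,18}
((C \ E) ∪ D) ∪ (B ∪ (D ∩ (A ∩ C)))' = {1,2,3,4,5,6,7,8,9,10,11,12,13,14,15,16,17,18}
(D ∪ A) ∩ (((C \ E) ∪ D) ∪ (B ∪ (D ∩ (A ∩ C)))') = {1,2,3,5,6,7,8,9,10,13,14,15,16,17,18}

{1,2,3,5,6,7,8,9,10,13,14,15,16,17,18}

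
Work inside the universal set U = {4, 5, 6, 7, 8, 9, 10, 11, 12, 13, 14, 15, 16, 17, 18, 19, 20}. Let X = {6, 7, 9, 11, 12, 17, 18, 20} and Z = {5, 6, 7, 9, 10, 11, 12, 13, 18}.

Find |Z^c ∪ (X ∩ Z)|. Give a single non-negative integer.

Z^c = {4, 8, 14, 15, 16, 17, 19, 20}
X ∩ Z = {6, 7, 9, 11, 12, 18}
Z^c ∪ (X ∩ Z) = {4, 6, 7, 8, 9, 11, 12, 14, 15, 16, 17, 18, 19, 20}
|Z^c ∪ (X ∩ Z)| = 14

14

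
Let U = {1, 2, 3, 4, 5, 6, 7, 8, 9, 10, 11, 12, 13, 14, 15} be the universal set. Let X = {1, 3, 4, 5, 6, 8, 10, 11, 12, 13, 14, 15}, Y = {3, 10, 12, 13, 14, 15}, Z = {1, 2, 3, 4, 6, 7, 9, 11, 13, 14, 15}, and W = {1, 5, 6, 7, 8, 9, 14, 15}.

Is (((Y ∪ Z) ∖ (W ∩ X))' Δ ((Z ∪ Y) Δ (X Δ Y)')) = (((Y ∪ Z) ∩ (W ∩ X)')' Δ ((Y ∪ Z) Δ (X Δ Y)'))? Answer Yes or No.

Y ∪ Z = {1, 2, 3, 4, 6, 7, 9, 10, 11, 12, 13, 14, 15}
W ∩ X = {1, 5, 6, 8, 14, 15}
(Y ∪ Z) ∖ (W ∩ X) = {2, 3, 4, 7, 9, 10, 11, 12, 13}
((Y ∪ Z) ∖ (W ∩ X))' = {1, 5, 6, 8, 14, 15}
Z ∪ Y = {1, 2, 3, 4, 6, 7, 9, 10, 11, 12, 13, 14, 15}
X Δ Y = {1, 4, 5, 6, 8, 11}
(X Δ Y)' = {2, 3, 7, 9, 10, 12, 13, 14, 15}
(Z ∪ Y) Δ (X Δ Y)' = {1, 4, 6, 11}
((Y ∪ Z) ∖ (W ∩ X))' Δ ((Z ∪ Y) Δ (X Δ Y)') = {4, 5, 8, 11, 14, 15}
(W ∩ X)' = {2, 3, 4, 7, 9, 10, 11, 12, 13}
(Y ∪ Z) ∩ (W ∩ X)' = {2, 3, 4, 7, 9, 10, 11, 12, 13}
((Y ∪ Z) ∩ (W ∩ X)')' = {1, 5, 6, 8, 14, 15}
(Y ∪ Z) Δ (X Δ Y)' = {1, 4, 6, 11}
((Y ∪ Z) ∩ (W ∩ X)')' Δ ((Y ∪ Z) Δ (X Δ Y)') = {4, 5, 8, 11, 14, 15}
Both equal {4, 5, 8, 11, 14, 15}, so ((Y ∪ Z) ∖ (W ∩ X))' Δ ((Z ∪ Y) Δ (X Δ Y)') = ((Y ∪ Z) ∩ (W ∩ X)')' Δ ((Y ∪ Z) Δ (X Δ Y)').

Yes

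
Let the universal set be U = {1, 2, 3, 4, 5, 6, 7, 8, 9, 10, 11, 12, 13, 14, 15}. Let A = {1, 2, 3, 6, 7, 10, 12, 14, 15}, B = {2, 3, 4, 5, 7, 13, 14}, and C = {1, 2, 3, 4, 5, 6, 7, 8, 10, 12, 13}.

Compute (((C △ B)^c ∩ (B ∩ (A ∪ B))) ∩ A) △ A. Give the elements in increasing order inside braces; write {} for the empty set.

{1, 6, 10, 12, 14, 15}

C △ B = {1, 6, 8, 10, 12, 14}
(C △ B)^c = {2, 3, 4, 5, 7, 9, 11, 13, 15}
A ∪ B = {1, 2, 3, 4, 5, 6, 7, 10, 12, 13, 14, 15}
B ∩ (A ∪ B) = {2, 3, 4, 5, 7, 13, 14}
(C △ B)^c ∩ (B ∩ (A ∪ B)) = {2, 3, 4, 5, 7, 13}
((C △ B)^c ∩ (B ∩ (A ∪ B))) ∩ A = {2, 3, 7}
(((C △ B)^c ∩ (B ∩ (A ∪ B))) ∩ A) △ A = {1, 6, 10, 12, 14, 15}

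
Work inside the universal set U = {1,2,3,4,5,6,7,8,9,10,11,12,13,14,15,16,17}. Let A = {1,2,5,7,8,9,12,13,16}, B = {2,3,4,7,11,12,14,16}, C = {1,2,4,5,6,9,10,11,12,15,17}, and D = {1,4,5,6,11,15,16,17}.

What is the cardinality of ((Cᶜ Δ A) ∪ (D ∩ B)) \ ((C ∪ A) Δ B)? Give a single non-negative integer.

Cᶜ = {3,7,8,13,14,16}
Cᶜ Δ A = {1,2,3,5,9,12,14}
D ∩ B = {4,11,16}
(Cᶜ Δ A) ∪ (D ∩ B) = {1,2,3,4,5,9,11,12,14,16}
C ∪ A = {1,2,4,5,6,7,8,9,10,11,12,13,15,16,17}
(C ∪ A) Δ B = {1,3,5,6,8,9,10,13,14,15,17}
((Cᶜ Δ A) ∪ (D ∩ B)) \ ((C ∪ A) Δ B) = {2,4,11,12,16}
|((Cᶜ Δ A) ∪ (D ∩ B)) \ ((C ∪ A) Δ B)| = 5

5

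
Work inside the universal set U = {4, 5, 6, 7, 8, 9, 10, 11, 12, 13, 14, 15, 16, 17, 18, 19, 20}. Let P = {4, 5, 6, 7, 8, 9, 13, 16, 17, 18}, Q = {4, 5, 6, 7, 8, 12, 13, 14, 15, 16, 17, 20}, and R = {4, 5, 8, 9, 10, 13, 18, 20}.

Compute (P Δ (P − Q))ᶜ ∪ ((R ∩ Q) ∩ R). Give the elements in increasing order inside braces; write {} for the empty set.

P − Q = {9, 18}
P Δ (P − Q) = {4, 5, 6, 7, 8, 13, 16, 17}
(P Δ (P − Q))ᶜ = {9, 10, 11, 12, 14, 15, 18, 19, 20}
R ∩ Q = {4, 5, 8, 13, 20}
(R ∩ Q) ∩ R = {4, 5, 8, 13, 20}
(P Δ (P − Q))ᶜ ∪ ((R ∩ Q) ∩ R) = {4, 5, 8, 9, 10, 11, 12, 13, 14, 15, 18, 19, 20}

{4, 5, 8, 9, 10, 11, 12, 13, 14, 15, 18, 19, 20}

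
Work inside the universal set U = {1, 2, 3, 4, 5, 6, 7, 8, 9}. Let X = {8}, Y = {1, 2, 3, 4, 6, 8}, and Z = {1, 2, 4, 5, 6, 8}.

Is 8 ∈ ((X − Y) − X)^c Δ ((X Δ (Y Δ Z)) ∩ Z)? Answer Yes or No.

No

8 ∈ X and 8 ∈ Y, so 8 ∉ X − Y
8 ∉ (X − Y) and 8 ∈ X, so 8 ∉ (X − Y) − X
8 ∈ ((X − Y) − X)^c since 8 ∉ ((X − Y) − X)
8 ∈ Y and 8 ∈ Z, so 8 ∉ Y Δ Z
8 ∈ X and 8 ∉ (Y Δ Z), so 8 ∈ X Δ (Y Δ Z)
8 ∈ (X Δ (Y Δ Z)) and 8 ∈ Z, so 8 ∈ (X Δ (Y Δ Z)) ∩ Z
8 ∈ ((X − Y) − X)^c and 8 ∈ ((X Δ (Y Δ Z)) ∩ Z), so 8 ∉ ((X − Y) − X)^c Δ ((X Δ (Y Δ Z)) ∩ Z)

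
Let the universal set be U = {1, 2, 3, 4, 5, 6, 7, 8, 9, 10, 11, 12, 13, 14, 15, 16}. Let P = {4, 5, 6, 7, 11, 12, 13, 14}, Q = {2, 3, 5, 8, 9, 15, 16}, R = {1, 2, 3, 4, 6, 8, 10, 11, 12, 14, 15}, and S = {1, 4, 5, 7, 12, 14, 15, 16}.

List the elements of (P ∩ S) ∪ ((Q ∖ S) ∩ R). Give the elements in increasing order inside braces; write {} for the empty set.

{2, 3, 4, 5, 7, 8, 12, 14}

P ∩ S = {4, 5, 7, 12, 14}
Q ∖ S = {2, 3, 8, 9}
(Q ∖ S) ∩ R = {2, 3, 8}
(P ∩ S) ∪ ((Q ∖ S) ∩ R) = {2, 3, 4, 5, 7, 8, 12, 14}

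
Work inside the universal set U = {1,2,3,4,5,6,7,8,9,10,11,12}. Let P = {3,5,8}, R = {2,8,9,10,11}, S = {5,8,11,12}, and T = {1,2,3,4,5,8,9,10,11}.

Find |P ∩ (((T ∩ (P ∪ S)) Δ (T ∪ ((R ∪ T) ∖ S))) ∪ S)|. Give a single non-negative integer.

2

P ∪ S = {3,5,8,11,12}
T ∩ (P ∪ S) = {3,5,8,11}
R ∪ T = {1,2,3,4,5,8,9,10,11}
(R ∪ T) ∖ S = {1,2,3,4,9,10}
T ∪ ((R ∪ T) ∖ S) = {1,2,3,4,5,8,9,10,11}
(T ∩ (P ∪ S)) Δ (T ∪ ((R ∪ T) ∖ S)) = {1,2,4,9,10}
((T ∩ (P ∪ S)) Δ (T ∪ ((R ∪ T) ∖ S))) ∪ S = {1,2,4,5,8,9,10,11,12}
P ∩ (((T ∩ (P ∪ S)) Δ (T ∪ ((R ∪ T) ∖ S))) ∪ S) = {5,8}
|P ∩ (((T ∩ (P ∪ S)) Δ (T ∪ ((R ∪ T) ∖ S))) ∪ S)| = 2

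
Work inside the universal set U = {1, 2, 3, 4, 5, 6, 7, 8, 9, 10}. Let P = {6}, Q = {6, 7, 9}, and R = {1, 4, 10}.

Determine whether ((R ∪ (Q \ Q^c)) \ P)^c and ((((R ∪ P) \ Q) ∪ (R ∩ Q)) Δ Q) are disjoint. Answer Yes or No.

Q^c = {1, 2, 3, 4, 5, 8, 10}
Q \ Q^c = {6, 7, 9}
R ∪ (Q \ Q^c) = {1, 4, 6, 7, 9, 10}
(R ∪ (Q \ Q^c)) \ P = {1, 4, 7, 9, 10}
((R ∪ (Q \ Q^c)) \ P)^c = {2, 3, 5, 6, 8}
R ∪ P = {1, 4, 6, 10}
(R ∪ P) \ Q = {1, 4, 10}
R ∩ Q = {}
((R ∪ P) \ Q) ∪ (R ∩ Q) = {1, 4, 10}
(((R ∪ P) \ Q) ∪ (R ∩ Q)) Δ Q = {1, 4, 6, 7, 9, 10}
6 lies in both, so they are not disjoint.

No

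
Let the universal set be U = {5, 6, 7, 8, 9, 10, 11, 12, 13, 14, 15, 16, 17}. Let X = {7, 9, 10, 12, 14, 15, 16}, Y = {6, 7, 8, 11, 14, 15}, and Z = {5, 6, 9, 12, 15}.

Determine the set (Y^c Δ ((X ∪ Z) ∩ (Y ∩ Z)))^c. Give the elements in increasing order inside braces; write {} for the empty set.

Y^c = {5, 9, 10, 12, 13, 16, 17}
X ∪ Z = {5, 6, 7, 9, 10, 12, 14, 15, 16}
Y ∩ Z = {6, 15}
(X ∪ Z) ∩ (Y ∩ Z) = {6, 15}
Y^c Δ ((X ∪ Z) ∩ (Y ∩ Z)) = {5, 6, 9, 10, 12, 13, 15, 16, 17}
(Y^c Δ ((X ∪ Z) ∩ (Y ∩ Z)))^c = {7, 8, 11, 14}

{7, 8, 11, 14}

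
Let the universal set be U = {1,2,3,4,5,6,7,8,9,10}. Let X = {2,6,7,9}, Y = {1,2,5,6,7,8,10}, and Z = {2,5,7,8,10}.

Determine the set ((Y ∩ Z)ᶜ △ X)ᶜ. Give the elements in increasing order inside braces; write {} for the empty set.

{5,6,8,9,10}

Y ∩ Z = {2,5,7,8,10}
(Y ∩ Z)ᶜ = {1,3,4,6,9}
(Y ∩ Z)ᶜ △ X = {1,2,3,4,7}
((Y ∩ Z)ᶜ △ X)ᶜ = {5,6,8,9,10}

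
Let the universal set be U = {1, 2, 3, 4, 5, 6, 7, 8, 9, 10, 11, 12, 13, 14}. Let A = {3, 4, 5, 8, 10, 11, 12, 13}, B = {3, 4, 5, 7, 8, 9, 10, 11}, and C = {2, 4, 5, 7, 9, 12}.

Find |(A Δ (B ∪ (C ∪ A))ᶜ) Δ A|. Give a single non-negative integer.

3

C ∪ A = {2, 3, 4, 5, 7, 8, 9, 10, 11, 12, 13}
B ∪ (C ∪ A) = {2, 3, 4, 5, 7, 8, 9, 10, 11, 12, 13}
(B ∪ (C ∪ A))ᶜ = {1, 6, 14}
A Δ (B ∪ (C ∪ A))ᶜ = {1, 3, 4, 5, 6, 8, 10, 11, 12, 13, 14}
(A Δ (B ∪ (C ∪ A))ᶜ) Δ A = {1, 6, 14}
|(A Δ (B ∪ (C ∪ A))ᶜ) Δ A| = 3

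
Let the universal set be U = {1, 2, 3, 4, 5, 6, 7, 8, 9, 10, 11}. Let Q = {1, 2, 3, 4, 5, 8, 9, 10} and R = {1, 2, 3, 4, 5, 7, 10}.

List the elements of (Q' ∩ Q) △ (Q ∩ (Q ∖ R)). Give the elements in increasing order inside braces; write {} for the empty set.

Q' = {6, 7, 11}
Q' ∩ Q = {}
Q ∖ R = {8, 9}
Q ∩ (Q ∖ R) = {8, 9}
(Q' ∩ Q) △ (Q ∩ (Q ∖ R)) = {8, 9}

{8, 9}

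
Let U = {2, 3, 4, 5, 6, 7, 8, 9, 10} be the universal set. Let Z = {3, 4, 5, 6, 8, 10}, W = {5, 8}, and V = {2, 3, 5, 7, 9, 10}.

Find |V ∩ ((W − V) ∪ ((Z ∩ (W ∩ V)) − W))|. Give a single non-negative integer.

0

W − V = {8}
W ∩ V = {5}
Z ∩ (W ∩ V) = {5}
(Z ∩ (W ∩ V)) − W = {}
(W − V) ∪ ((Z ∩ (W ∩ V)) − W) = {8}
V ∩ ((W − V) ∪ ((Z ∩ (W ∩ V)) − W)) = {}
|V ∩ ((W − V) ∪ ((Z ∩ (W ∩ V)) − W))| = 0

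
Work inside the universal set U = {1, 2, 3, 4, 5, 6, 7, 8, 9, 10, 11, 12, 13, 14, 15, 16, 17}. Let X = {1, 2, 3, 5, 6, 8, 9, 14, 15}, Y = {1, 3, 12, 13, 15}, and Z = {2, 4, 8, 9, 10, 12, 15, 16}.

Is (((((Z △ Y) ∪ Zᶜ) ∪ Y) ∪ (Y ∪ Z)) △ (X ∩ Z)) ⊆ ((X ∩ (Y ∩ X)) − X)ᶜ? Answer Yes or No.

Z △ Y = {1, 2, 3, 4, 8, 9, 10, 13, 16}
Zᶜ = {1, 3, 5, 6, 7, 11, 13, 14, 17}
(Z △ Y) ∪ Zᶜ = {1, 2, 3, 4, 5, 6, 7, 8, 9, 10, 11, 13, 14, 16, 17}
((Z △ Y) ∪ Zᶜ) ∪ Y = {1, 2, 3, 4, 5, 6, 7, 8, 9, 10, 11, 12, 13, 14, 15, 16, 17}
Y ∪ Z = {1, 2, 3, 4, 8, 9, 10, 12, 13, 15, 16}
(((Z △ Y) ∪ Zᶜ) ∪ Y) ∪ (Y ∪ Z) = {1, 2, 3, 4, 5, 6, 7, 8, 9, 10, 11, 12, 13, 14, 15, 16, 17}
X ∩ Z = {2, 8, 9, 15}
((((Z △ Y) ∪ Zᶜ) ∪ Y) ∪ (Y ∪ Z)) △ (X ∩ Z) = {1, 3, 4, 5, 6, 7, 10, 11, 12, 13, 14, 16, 17}
Y ∩ X = {1, 3, 15}
X ∩ (Y ∩ X) = {1, 3, 15}
(X ∩ (Y ∩ X)) − X = {}
((X ∩ (Y ∩ X)) − X)ᶜ = {1, 2, 3, 4, 5, 6, 7, 8, 9, 10, 11, 12, 13, 14, 15, 16, 17}
Every element of {1, 3, 4, 5, 6, 7, 10, 11, 12, 13, 14, 16, 17} is in {1, 2, 3, 4, 5, 6, 7, 8, 9, 10, 11, 12, 13, 14, 15, 16, 17}, so ((((Z △ Y) ∪ Zᶜ) ∪ Y) ∪ (Y ∪ Z)) △ (X ∩ Z) ⊆ ((X ∩ (Y ∩ X)) − X)ᶜ.

Yes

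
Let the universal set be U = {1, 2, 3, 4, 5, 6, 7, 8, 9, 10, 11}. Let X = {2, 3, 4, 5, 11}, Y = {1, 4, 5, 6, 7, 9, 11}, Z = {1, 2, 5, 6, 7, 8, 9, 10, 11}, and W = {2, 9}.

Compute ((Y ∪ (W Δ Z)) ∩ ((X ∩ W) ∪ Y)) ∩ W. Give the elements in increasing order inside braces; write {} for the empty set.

{9}

W Δ Z = {1, 5, 6, 7, 8, 10, 11}
Y ∪ (W Δ Z) = {1, 4, 5, 6, 7, 8, 9, 10, 11}
X ∩ W = {2}
(X ∩ W) ∪ Y = {1, 2, 4, 5, 6, 7, 9, 11}
(Y ∪ (W Δ Z)) ∩ ((X ∩ W) ∪ Y) = {1, 4, 5, 6, 7, 9, 11}
((Y ∪ (W Δ Z)) ∩ ((X ∩ W) ∪ Y)) ∩ W = {9}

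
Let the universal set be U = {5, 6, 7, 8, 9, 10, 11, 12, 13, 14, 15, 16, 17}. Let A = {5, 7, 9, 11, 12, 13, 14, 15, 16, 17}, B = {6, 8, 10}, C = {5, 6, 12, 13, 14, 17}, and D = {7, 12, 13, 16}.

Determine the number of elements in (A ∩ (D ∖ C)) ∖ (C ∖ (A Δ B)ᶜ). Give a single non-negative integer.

2

D ∖ C = {7, 16}
A ∩ (D ∖ C) = {7, 16}
A Δ B = {5, 6, 7, 8, 9, 10, 11, 12, 13, 14, 15, 16, 17}
(A Δ B)ᶜ = {}
C ∖ (A Δ B)ᶜ = {5, 6, 12, 13, 14, 17}
(A ∩ (D ∖ C)) ∖ (C ∖ (A Δ B)ᶜ) = {7, 16}
|(A ∩ (D ∖ C)) ∖ (C ∖ (A Δ B)ᶜ)| = 2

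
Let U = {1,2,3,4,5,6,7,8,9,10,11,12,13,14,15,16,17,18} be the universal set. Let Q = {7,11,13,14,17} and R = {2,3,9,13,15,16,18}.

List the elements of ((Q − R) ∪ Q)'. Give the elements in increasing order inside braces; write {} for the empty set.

Q − R = {7,11,14,17}
(Q − R) ∪ Q = {7,11,13,14,17}
((Q − R) ∪ Q)' = {1,2,3,4,5,6,8,9,10,12,15,16,18}

{1,2,3,4,5,6,8,9,10,12,15,16,18}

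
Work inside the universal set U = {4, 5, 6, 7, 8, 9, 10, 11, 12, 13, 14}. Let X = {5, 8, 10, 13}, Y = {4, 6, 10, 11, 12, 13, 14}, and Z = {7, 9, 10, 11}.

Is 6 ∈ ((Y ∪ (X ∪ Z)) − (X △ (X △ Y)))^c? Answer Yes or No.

Yes

6 ∉ X and 6 ∉ Z, so 6 ∉ X ∪ Z
6 ∈ Y and 6 ∉ (X ∪ Z), so 6 ∈ Y ∪ (X ∪ Z)
6 ∉ X and 6 ∈ Y, so 6 ∈ X △ Y
6 ∉ X and 6 ∈ (X △ Y), so 6 ∈ X △ (X △ Y)
6 ∈ (Y ∪ (X ∪ Z)) and 6 ∈ (X △ (X △ Y)), so 6 ∉ (Y ∪ (X ∪ Z)) − (X △ (X △ Y))
6 ∈ ((Y ∪ (X ∪ Z)) − (X △ (X △ Y)))^c since 6 ∉ ((Y ∪ (X ∪ Z)) − (X △ (X △ Y)))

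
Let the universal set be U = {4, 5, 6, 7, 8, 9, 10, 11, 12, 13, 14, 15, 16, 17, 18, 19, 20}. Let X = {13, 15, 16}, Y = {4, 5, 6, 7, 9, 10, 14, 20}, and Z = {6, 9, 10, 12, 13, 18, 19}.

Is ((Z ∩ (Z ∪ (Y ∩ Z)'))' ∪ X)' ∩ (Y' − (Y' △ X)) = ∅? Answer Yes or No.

Y ∩ Z = {6, 9, 10}
(Y ∩ Z)' = {4, 5, 7, 8, 11, 12, 13, 14, 15, 16, 17, 18, 19, 20}
Z ∪ (Y ∩ Z)' = {4, 5, 6, 7, 8, 9, 10, 11, 12, 13, 14, 15, 16, 17, 18, 19, 20}
Z ∩ (Z ∪ (Y ∩ Z)') = {6, 9, 10, 12, 13, 18, 19}
(Z ∩ (Z ∪ (Y ∩ Z)'))' = {4, 5, 7, 8, 11, 14, 15, 16, 17, 20}
(Z ∩ (Z ∪ (Y ∩ Z)'))' ∪ X = {4, 5, 7, 8, 11, 13, 14, 15, 16, 17, 20}
((Z ∩ (Z ∪ (Y ∩ Z)'))' ∪ X)' = {6, 9, 10, 12, 18, 19}
Y' = {8, 11, 12, 13, 15, 16, 17, 18, 19}
Y' △ X = {8, 11, 12, 17, 18, 19}
Y' − (Y' △ X) = {13, 15, 16}
{6, 9, 10, 12, 18, 19} and {13, 15, 16} share no elements.

Yes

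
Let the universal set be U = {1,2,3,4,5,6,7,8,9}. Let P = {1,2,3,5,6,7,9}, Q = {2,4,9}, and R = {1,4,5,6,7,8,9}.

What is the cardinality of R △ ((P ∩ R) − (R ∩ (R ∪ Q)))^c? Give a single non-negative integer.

2

P ∩ R = {1,5,6,7,9}
R ∪ Q = {1,2,4,5,6,7,8,9}
R ∩ (R ∪ Q) = {1,4,5,6,7,8,9}
(P ∩ R) − (R ∩ (R ∪ Q)) = {}
((P ∩ R) − (R ∩ (R ∪ Q)))^c = {1,2,3,4,5,6,7,8,9}
R △ ((P ∩ R) − (R ∩ (R ∪ Q)))^c = {2,3}
|R △ ((P ∩ R) − (R ∩ (R ∪ Q)))^c| = 2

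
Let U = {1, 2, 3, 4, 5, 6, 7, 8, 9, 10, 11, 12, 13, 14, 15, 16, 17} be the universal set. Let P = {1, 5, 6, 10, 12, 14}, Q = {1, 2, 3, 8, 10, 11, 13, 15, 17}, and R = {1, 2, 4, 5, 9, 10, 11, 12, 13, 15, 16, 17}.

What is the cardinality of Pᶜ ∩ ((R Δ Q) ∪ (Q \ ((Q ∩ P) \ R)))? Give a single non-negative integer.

10

Pᶜ = {2, 3, 4, 7, 8, 9, 11, 13, 15, 16, 17}
R Δ Q = {3, 4, 5, 8, 9, 12, 16}
Q ∩ P = {1, 10}
(Q ∩ P) \ R = {}
Q \ ((Q ∩ P) \ R) = {1, 2, 3, 8, 10, 11, 13, 15, 17}
(R Δ Q) ∪ (Q \ ((Q ∩ P) \ R)) = {1, 2, 3, 4, 5, 8, 9, 10, 11, 12, 13, 15, 16, 17}
Pᶜ ∩ ((R Δ Q) ∪ (Q \ ((Q ∩ P) \ R))) = {2, 3, 4, 8, 9, 11, 13, 15, 16, 17}
|Pᶜ ∩ ((R Δ Q) ∪ (Q \ ((Q ∩ P) \ R)))| = 10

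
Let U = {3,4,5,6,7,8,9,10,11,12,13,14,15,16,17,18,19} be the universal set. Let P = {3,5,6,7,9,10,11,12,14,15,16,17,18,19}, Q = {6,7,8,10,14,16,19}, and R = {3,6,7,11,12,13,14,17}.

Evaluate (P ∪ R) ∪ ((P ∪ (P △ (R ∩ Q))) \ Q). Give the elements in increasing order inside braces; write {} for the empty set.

{3,5,6,7,9,10,11,12,13,14,15,16,17,18,19}

P ∪ R = {3,5,6,7,9,10,11,12,13,14,15,16,17,18,19}
R ∩ Q = {6,7,14}
P △ (R ∩ Q) = {3,5,9,10,11,12,15,16,17,18,19}
P ∪ (P △ (R ∩ Q)) = {3,5,6,7,9,10,11,12,14,15,16,17,18,19}
(P ∪ (P △ (R ∩ Q))) \ Q = {3,5,9,11,12,15,17,18}
(P ∪ R) ∪ ((P ∪ (P △ (R ∩ Q))) \ Q) = {3,5,6,7,9,10,11,12,13,14,15,16,17,18,19}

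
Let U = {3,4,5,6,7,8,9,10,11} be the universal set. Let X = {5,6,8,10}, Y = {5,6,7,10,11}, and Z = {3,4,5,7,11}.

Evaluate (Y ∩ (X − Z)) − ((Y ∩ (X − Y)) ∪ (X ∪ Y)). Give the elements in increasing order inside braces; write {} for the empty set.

{}

X − Z = {6,8,10}
Y ∩ (X − Z) = {6,10}
X − Y = {8}
Y ∩ (X − Y) = {}
X ∪ Y = {5,6,7,8,10,11}
(Y ∩ (X − Y)) ∪ (X ∪ Y) = {5,6,7,8,10,11}
(Y ∩ (X − Z)) − ((Y ∩ (X − Y)) ∪ (X ∪ Y)) = {}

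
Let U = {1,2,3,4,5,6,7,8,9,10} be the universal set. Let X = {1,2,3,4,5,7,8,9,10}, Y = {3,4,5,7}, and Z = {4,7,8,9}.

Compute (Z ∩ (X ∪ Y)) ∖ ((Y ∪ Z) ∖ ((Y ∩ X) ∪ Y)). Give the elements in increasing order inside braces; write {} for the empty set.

X ∪ Y = {1,2,3,4,5,7,8,9,10}
Z ∩ (X ∪ Y) = {4,7,8,9}
Y ∪ Z = {3,4,5,7,8,9}
Y ∩ X = {3,4,5,7}
(Y ∩ X) ∪ Y = {3,4,5,7}
(Y ∪ Z) ∖ ((Y ∩ X) ∪ Y) = {8,9}
(Z ∩ (X ∪ Y)) ∖ ((Y ∪ Z) ∖ ((Y ∩ X) ∪ Y)) = {4,7}

{4,7}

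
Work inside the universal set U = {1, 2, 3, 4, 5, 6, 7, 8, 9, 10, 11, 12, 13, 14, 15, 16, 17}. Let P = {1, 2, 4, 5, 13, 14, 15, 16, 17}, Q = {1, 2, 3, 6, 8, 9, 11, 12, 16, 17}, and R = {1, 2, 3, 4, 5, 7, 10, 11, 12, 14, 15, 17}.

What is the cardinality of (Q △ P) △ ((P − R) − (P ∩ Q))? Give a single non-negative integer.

10

Q △ P = {3, 4, 5, 6, 8, 9, 11, 12, 13, 14, 15}
P − R = {13, 16}
P ∩ Q = {1, 2, 16, 17}
(P − R) − (P ∩ Q) = {13}
(Q △ P) △ ((P − R) − (P ∩ Q)) = {3, 4, 5, 6, 8, 9, 11, 12, 14, 15}
|(Q △ P) △ ((P − R) − (P ∩ Q))| = 10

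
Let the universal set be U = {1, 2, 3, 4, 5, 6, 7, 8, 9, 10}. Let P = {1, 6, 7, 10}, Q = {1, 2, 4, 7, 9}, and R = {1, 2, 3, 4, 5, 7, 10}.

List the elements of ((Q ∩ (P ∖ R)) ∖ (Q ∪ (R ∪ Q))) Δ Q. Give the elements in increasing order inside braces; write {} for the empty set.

{1, 2, 4, 7, 9}

P ∖ R = {6}
Q ∩ (P ∖ R) = {}
R ∪ Q = {1, 2, 3, 4, 5, 7, 9, 10}
Q ∪ (R ∪ Q) = {1, 2, 3, 4, 5, 7, 9, 10}
(Q ∩ (P ∖ R)) ∖ (Q ∪ (R ∪ Q)) = {}
((Q ∩ (P ∖ R)) ∖ (Q ∪ (R ∪ Q))) Δ Q = {1, 2, 4, 7, 9}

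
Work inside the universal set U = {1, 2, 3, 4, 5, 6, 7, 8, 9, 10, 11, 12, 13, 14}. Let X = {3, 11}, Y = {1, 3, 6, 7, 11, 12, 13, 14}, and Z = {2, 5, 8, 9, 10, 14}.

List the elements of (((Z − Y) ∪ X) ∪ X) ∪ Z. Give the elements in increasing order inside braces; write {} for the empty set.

{2, 3, 5, 8, 9, 10, 11, 14}

Z − Y = {2, 5, 8, 9, 10}
(Z − Y) ∪ X = {2, 3, 5, 8, 9, 10, 11}
((Z − Y) ∪ X) ∪ X = {2, 3, 5, 8, 9, 10, 11}
(((Z − Y) ∪ X) ∪ X) ∪ Z = {2, 3, 5, 8, 9, 10, 11, 14}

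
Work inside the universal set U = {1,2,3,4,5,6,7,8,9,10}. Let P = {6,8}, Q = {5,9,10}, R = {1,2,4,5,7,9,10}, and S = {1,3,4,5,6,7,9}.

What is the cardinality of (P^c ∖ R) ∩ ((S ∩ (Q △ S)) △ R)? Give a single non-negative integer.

P^c = {1,2,3,4,5,7,9,10}
P^c ∖ R = {3}
Q △ S = {1,3,4,6,7,10}
S ∩ (Q △ S) = {1,3,4,6,7}
(S ∩ (Q △ S)) △ R = {2,3,5,6,9,10}
(P^c ∖ R) ∩ ((S ∩ (Q △ S)) △ R) = {3}
|(P^c ∖ R) ∩ ((S ∩ (Q △ S)) △ R)| = 1

1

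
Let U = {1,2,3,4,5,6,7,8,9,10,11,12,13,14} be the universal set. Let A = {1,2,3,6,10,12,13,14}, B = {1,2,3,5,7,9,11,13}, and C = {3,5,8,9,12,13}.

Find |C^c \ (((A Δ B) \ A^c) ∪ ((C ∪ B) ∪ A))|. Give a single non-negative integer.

1

C^c = {1,2,4,6,7,10,11,14}
A Δ B = {5,6,7,9,10,11,12,14}
A^c = {4,5,7,8,9,11}
(A Δ B) \ A^c = {6,10,12,14}
C ∪ B = {1,2,3,5,7,8,9,11,12,13}
(C ∪ B) ∪ A = {1,2,3,5,6,7,8,9,10,11,12,13,14}
((A Δ B) \ A^c) ∪ ((C ∪ B) ∪ A) = {1,2,3,5,6,7,8,9,10,11,12,13,14}
C^c \ (((A Δ B) \ A^c) ∪ ((C ∪ B) ∪ A)) = {4}
|C^c \ (((A Δ B) \ A^c) ∪ ((C ∪ B) ∪ A))| = 1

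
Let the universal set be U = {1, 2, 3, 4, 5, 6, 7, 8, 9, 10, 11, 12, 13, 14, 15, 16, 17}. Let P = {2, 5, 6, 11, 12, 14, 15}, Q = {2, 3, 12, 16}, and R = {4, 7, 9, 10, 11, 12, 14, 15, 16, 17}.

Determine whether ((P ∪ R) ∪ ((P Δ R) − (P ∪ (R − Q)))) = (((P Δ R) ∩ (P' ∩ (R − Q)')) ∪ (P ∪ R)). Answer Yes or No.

P ∪ R = {2, 4, 5, 6, 7, 9, 10, 11, 12, 14, 15, 16, 17}
P Δ R = {2, 4, 5, 6, 7, 9, 10, 16, 17}
R − Q = {4, 7, 9, 10, 11, 14, 15, 17}
P ∪ (R − Q) = {2, 4, 5, 6, 7, 9, 10, 11, 12, 14, 15, 17}
(P Δ R) − (P ∪ (R − Q)) = {16}
(P ∪ R) ∪ ((P Δ R) − (P ∪ (R − Q))) = {2, 4, 5, 6, 7, 9, 10, 11, 12, 14, 15, 16, 17}
P' = {1, 3, 4, 7, 8, 9, 10, 13, 16, 17}
(R − Q)' = {1, 2, 3, 5, 6, 8, 12, 13, 16}
P' ∩ (R − Q)' = {1, 3, 8, 13, 16}
(P Δ R) ∩ (P' ∩ (R − Q)') = {16}
((P Δ R) ∩ (P' ∩ (R − Q)')) ∪ (P ∪ R) = {2, 4, 5, 6, 7, 9, 10, 11, 12, 14, 15, 16, 17}
Both equal {2, 4, 5, 6, 7, 9, 10, 11, 12, 14, 15, 16, 17}, so (P ∪ R) ∪ ((P Δ R) − (P ∪ (R − Q))) = ((P Δ R) ∩ (P' ∩ (R − Q)')) ∪ (P ∪ R).

Yes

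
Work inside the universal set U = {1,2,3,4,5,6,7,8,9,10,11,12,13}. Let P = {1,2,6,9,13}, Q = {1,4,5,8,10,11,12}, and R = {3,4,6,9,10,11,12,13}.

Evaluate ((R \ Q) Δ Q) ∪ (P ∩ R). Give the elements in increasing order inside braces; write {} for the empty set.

R \ Q = {3,6,9,13}
(R \ Q) Δ Q = {1,3,4,5,6,8,9,10,11,12,13}
P ∩ R = {6,9,13}
((R \ Q) Δ Q) ∪ (P ∩ R) = {1,3,4,5,6,8,9,10,11,12,13}

{1,3,4,5,6,8,9,10,11,12,13}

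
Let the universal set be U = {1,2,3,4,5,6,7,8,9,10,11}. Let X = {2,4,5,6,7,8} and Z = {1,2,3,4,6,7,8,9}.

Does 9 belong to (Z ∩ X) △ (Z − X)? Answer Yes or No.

Yes

9 ∈ Z and 9 ∉ X, so 9 ∉ Z ∩ X
9 ∈ Z and 9 ∉ X, so 9 ∈ Z − X
9 ∉ (Z ∩ X) and 9 ∈ (Z − X), so 9 ∈ (Z ∩ X) △ (Z − X)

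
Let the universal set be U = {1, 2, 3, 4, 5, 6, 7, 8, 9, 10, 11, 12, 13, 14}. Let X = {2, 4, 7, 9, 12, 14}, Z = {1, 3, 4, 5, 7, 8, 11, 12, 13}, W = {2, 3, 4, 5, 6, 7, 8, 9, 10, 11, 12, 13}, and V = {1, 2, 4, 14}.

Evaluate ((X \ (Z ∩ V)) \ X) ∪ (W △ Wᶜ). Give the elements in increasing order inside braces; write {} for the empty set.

{1, 2, 3, 4, 5, 6, 7, 8, 9, 10, 11, 12, 13, 14}

Z ∩ V = {1, 4}
X \ (Z ∩ V) = {2, 7, 9, 12, 14}
(X \ (Z ∩ V)) \ X = {}
Wᶜ = {1, 14}
W △ Wᶜ = {1, 2, 3, 4, 5, 6, 7, 8, 9, 10, 11, 12, 13, 14}
((X \ (Z ∩ V)) \ X) ∪ (W △ Wᶜ) = {1, 2, 3, 4, 5, 6, 7, 8, 9, 10, 11, 12, 13, 14}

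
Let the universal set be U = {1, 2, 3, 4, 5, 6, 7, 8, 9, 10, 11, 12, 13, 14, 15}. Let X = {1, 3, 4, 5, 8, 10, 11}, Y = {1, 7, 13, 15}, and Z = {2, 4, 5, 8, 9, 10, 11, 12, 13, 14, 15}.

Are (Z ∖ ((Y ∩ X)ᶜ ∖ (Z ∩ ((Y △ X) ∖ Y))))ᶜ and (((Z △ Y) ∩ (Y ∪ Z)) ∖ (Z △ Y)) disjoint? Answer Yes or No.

Y ∩ X = {1}
(Y ∩ X)ᶜ = {2, 3, 4, 5, 6, 7, 8, 9, 10, 11, 12, 13, 14, 15}
Y △ X = {3, 4, 5, 7, 8, 10, 11, 13, 15}
(Y △ X) ∖ Y = {3, 4, 5, 8, 10, 11}
Z ∩ ((Y △ X) ∖ Y) = {4, 5, 8, 10, 11}
(Y ∩ X)ᶜ ∖ (Z ∩ ((Y △ X) ∖ Y)) = {2, 3, 6, 7, 9, 12, 13, 14, 15}
Z ∖ ((Y ∩ X)ᶜ ∖ (Z ∩ ((Y △ X) ∖ Y))) = {4, 5, 8, 10, 11}
(Z ∖ ((Y ∩ X)ᶜ ∖ (Z ∩ ((Y △ X) ∖ Y))))ᶜ = {1, 2, 3, 6, 7, 9, 12, 13, 14, 15}
Z △ Y = {1, 2, 4, 5, 7, 8, 9, 10, 11, 12, 14}
Y ∪ Z = {1, 2, 4, 5, 7, 8, 9, 10, 11, 12, 13, 14, 15}
(Z △ Y) ∩ (Y ∪ Z) = {1, 2, 4, 5, 7, 8, 9, 10, 11, 12, 14}
((Z △ Y) ∩ (Y ∪ Z)) ∖ (Z △ Y) = {}
{1, 2, 3, 6, 7, 9, 12, 13, 14, 15} and {} share no elements.

Yes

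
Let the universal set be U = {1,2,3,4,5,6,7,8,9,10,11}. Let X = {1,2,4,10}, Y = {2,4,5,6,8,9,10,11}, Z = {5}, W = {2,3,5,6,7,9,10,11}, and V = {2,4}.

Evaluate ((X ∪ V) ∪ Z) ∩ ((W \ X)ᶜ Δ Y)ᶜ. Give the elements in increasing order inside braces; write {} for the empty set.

{2,4,10}

X ∪ V = {1,2,4,10}
(X ∪ V) ∪ Z = {1,2,4,5,10}
W \ X = {3,5,6,7,9,11}
(W \ X)ᶜ = {1,2,4,8,10}
(W \ X)ᶜ Δ Y = {1,5,6,9,11}
((W \ X)ᶜ Δ Y)ᶜ = {2,3,4,7,8,10}
((X ∪ V) ∪ Z) ∩ ((W \ X)ᶜ Δ Y)ᶜ = {2,4,10}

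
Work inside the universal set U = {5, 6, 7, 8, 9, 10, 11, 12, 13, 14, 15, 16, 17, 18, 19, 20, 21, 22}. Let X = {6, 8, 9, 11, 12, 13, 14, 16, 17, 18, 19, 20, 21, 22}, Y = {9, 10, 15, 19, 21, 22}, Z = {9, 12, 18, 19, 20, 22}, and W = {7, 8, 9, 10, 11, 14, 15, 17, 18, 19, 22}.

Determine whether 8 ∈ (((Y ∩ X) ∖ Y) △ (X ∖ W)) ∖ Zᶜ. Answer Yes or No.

No

8 ∉ Y and 8 ∈ X, so 8 ∉ Y ∩ X
8 ∉ (Y ∩ X) and 8 ∉ Y, so 8 ∉ (Y ∩ X) ∖ Y
8 ∈ X and 8 ∈ W, so 8 ∉ X ∖ W
8 ∉ ((Y ∩ X) ∖ Y) and 8 ∉ (X ∖ W), so 8 ∉ ((Y ∩ X) ∖ Y) △ (X ∖ W)
8 ∉ Z, so 8 ∈ Zᶜ
8 ∉ (((Y ∩ X) ∖ Y) △ (X ∖ W)) and 8 ∈ Zᶜ, so 8 ∉ (((Y ∩ X) ∖ Y) △ (X ∖ W)) ∖ Zᶜ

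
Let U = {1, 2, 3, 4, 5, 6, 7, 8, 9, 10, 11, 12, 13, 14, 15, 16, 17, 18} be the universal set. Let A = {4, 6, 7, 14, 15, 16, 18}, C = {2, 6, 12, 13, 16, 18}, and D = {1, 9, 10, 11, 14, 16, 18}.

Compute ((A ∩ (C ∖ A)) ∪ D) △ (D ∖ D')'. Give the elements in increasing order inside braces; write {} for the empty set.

{1, 2, 3, 4, 5, 6, 7, 8, 9, 10, 11, 12, 13, 14, 15, 16, 17, 18}

C ∖ A = {2, 12, 13}
A ∩ (C ∖ A) = {}
(A ∩ (C ∖ A)) ∪ D = {1, 9, 10, 11, 14, 16, 18}
D' = {2, 3, 4, 5, 6, 7, 8, 12, 13, 15, 17}
D ∖ D' = {1, 9, 10, 11, 14, 16, 18}
(D ∖ D')' = {2, 3, 4, 5, 6, 7, 8, 12, 13, 15, 17}
((A ∩ (C ∖ A)) ∪ D) △ (D ∖ D')' = {1, 2, 3, 4, 5, 6, 7, 8, 9, 10, 11, 12, 13, 14, 15, 16, 17, 18}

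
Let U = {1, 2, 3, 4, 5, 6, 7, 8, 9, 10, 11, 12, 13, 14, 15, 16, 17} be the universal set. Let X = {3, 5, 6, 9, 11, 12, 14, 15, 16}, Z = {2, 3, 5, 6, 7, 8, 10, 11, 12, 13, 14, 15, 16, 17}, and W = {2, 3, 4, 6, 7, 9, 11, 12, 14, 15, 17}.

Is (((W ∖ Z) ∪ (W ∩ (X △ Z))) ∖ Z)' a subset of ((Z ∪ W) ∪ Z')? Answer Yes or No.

Yes

W ∖ Z = {4, 9}
X △ Z = {2, 7, 8, 9, 10, 13, 17}
W ∩ (X △ Z) = {2, 7, 9, 17}
(W ∖ Z) ∪ (W ∩ (X △ Z)) = {2, 4, 7, 9, 17}
((W ∖ Z) ∪ (W ∩ (X △ Z))) ∖ Z = {4, 9}
(((W ∖ Z) ∪ (W ∩ (X △ Z))) ∖ Z)' = {1, 2, 3, 5, 6, 7, 8, 10, 11, 12, 13, 14, 15, 16, 17}
Z ∪ W = {2, 3, 4, 5, 6, 7, 8, 9, 10, 11, 12, 13, 14, 15, 16, 17}
Z' = {1, 4, 9}
(Z ∪ W) ∪ Z' = {1, 2, 3, 4, 5, 6, 7, 8, 9, 10, 11, 12, 13, 14, 15, 16, 17}
Every element of {1, 2, 3, 5, 6, 7, 8, 10, 11, 12, 13, 14, 15, 16, 17} is in {1, 2, 3, 4, 5, 6, 7, 8, 9, 10, 11, 12, 13, 14, 15, 16, 17}, so (((W ∖ Z) ∪ (W ∩ (X △ Z))) ∖ Z)' ⊆ (Z ∪ W) ∪ Z'.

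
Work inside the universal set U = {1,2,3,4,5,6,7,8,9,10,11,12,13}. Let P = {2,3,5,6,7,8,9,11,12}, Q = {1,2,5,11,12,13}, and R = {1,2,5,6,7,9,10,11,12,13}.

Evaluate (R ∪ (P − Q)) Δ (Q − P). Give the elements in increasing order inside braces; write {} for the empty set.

P − Q = {3,6,7,8,9}
R ∪ (P − Q) = {1,2,3,5,6,7,8,9,10,11,12,13}
Q − P = {1,13}
(R ∪ (P − Q)) Δ (Q − P) = {2,3,5,6,7,8,9,10,11,12}

{2,3,5,6,7,8,9,10,11,12}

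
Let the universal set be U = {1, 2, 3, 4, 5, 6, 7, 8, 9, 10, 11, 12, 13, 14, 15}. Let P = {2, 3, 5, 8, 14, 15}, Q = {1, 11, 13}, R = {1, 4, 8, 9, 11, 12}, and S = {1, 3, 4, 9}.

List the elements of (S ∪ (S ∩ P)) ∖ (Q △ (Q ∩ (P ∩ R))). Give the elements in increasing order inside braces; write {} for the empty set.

S ∩ P = {3}
S ∪ (S ∩ P) = {1, 3, 4, 9}
P ∩ R = {8}
Q ∩ (P ∩ R) = {}
Q △ (Q ∩ (P ∩ R)) = {1, 11, 13}
(S ∪ (S ∩ P)) ∖ (Q △ (Q ∩ (P ∩ R))) = {3, 4, 9}

{3, 4, 9}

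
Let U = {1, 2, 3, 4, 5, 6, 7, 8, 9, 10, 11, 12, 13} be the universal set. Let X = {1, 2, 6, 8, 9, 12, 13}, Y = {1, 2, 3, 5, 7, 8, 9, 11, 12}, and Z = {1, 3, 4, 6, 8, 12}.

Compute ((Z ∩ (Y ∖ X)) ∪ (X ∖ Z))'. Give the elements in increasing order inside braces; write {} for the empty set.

{1, 4, 5, 6, 7, 8, 10, 11, 12}

Y ∖ X = {3, 5, 7, 11}
Z ∩ (Y ∖ X) = {3}
X ∖ Z = {2, 9, 13}
(Z ∩ (Y ∖ X)) ∪ (X ∖ Z) = {2, 3, 9, 13}
((Z ∩ (Y ∖ X)) ∪ (X ∖ Z))' = {1, 4, 5, 6, 7, 8, 10, 11, 12}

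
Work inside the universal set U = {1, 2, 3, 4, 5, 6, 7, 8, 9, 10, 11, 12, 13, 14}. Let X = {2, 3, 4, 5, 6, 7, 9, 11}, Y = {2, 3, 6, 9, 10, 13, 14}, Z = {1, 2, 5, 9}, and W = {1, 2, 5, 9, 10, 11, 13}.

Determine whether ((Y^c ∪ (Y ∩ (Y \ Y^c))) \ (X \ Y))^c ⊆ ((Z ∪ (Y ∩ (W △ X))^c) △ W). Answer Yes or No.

Y^c = {1, 4, 5, 7, 8, 11, 12}
Y \ Y^c = {2, 3, 6, 9, 10, 13, 14}
Y ∩ (Y \ Y^c) = {2, 3, 6, 9, 10, 13, 14}
Y^c ∪ (Y ∩ (Y \ Y^c)) = {1, 2, 3, 4, 5, 6, 7, 8, 9, 10, 11, 12, 13, 14}
X \ Y = {4, 5, 7, 11}
(Y^c ∪ (Y ∩ (Y \ Y^c))) \ (X \ Y) = {1, 2, 3, 6, 8, 9, 10, 12, 13, 14}
((Y^c ∪ (Y ∩ (Y \ Y^c))) \ (X \ Y))^c = {4, 5, 7, 11}
W △ X = {1, 3, 4, 6, 7, 10, 13}
Y ∩ (W △ X) = {3, 6, 10, 13}
(Y ∩ (W △ X))^c = {1, 2, 4, 5, 7, 8, 9, 11, 12, 14}
Z ∪ (Y ∩ (W △ X))^c = {1, 2, 4, 5, 7, 8, 9, 11, 12, 14}
(Z ∪ (Y ∩ (W △ X))^c) △ W = {4, 7, 8, 10, 12, 13, 14}
5 ∈ ((Y^c ∪ (Y ∩ (Y \ Y^c))) \ (X \ Y))^c but 5 ∉ (Z ∪ (Y ∩ (W △ X))^c) △ W, so the inclusion fails.

No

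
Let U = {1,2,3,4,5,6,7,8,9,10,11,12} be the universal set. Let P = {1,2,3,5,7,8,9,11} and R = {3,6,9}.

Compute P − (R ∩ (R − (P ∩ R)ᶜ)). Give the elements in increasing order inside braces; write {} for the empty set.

P ∩ R = {3,9}
(P ∩ R)ᶜ = {1,2,4,5,6,7,8,10,11,12}
R − (P ∩ R)ᶜ = {3,9}
R ∩ (R − (P ∩ R)ᶜ) = {3,9}
P − (R ∩ (R − (P ∩ R)ᶜ)) = {1,2,5,7,8,11}

{1,2,5,7,8,11}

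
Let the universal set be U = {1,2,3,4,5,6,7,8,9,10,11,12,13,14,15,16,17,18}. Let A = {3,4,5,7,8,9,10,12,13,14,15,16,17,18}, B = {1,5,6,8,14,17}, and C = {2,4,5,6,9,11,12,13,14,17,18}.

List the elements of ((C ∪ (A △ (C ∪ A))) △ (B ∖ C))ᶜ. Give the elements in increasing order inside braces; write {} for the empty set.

{3,7,10,15,16}

C ∪ A = {2,3,4,5,6,7,8,9,10,11,12,13,14,15,16,17,18}
A △ (C ∪ A) = {2,6,11}
C ∪ (A △ (C ∪ A)) = {2,4,5,6,9,11,12,13,14,17,18}
B ∖ C = {1,8}
(C ∪ (A △ (C ∪ A))) △ (B ∖ C) = {1,2,4,5,6,8,9,11,12,13,14,17,18}
((C ∪ (A △ (C ∪ A))) △ (B ∖ C))ᶜ = {3,7,10,15,16}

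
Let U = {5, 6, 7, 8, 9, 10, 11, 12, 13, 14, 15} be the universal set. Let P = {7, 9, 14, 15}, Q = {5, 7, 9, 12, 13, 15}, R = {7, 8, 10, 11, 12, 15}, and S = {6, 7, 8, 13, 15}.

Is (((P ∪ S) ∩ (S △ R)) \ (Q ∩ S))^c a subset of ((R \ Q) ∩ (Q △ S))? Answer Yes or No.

P ∪ S = {6, 7, 8, 9, 13, 14, 15}
S △ R = {6, 10, 11, 12, 13}
(P ∪ S) ∩ (S △ R) = {6, 13}
Q ∩ S = {7, 13, 15}
((P ∪ S) ∩ (S △ R)) \ (Q ∩ S) = {6}
(((P ∪ S) ∩ (S △ R)) \ (Q ∩ S))^c = {5, 7, 8, 9, 10, 11, 12, 13, 14, 15}
R \ Q = {8, 10, 11}
Q △ S = {5, 6, 8, 9, 12}
(R \ Q) ∩ (Q △ S) = {8}
5 ∈ (((P ∪ S) ∩ (S △ R)) \ (Q ∩ S))^c but 5 ∉ (R \ Q) ∩ (Q △ S), so the inclusion fails.

No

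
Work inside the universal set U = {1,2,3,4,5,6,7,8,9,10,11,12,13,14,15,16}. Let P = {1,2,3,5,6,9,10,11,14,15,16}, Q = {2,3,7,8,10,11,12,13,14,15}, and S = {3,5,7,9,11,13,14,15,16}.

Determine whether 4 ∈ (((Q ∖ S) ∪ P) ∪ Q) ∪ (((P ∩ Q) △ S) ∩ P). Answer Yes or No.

4 ∉ Q and 4 ∉ S, so 4 ∉ Q ∖ S
4 ∉ (Q ∖ S) and 4 ∉ P, so 4 ∉ (Q ∖ S) ∪ P
4 ∉ ((Q ∖ S) ∪ P) and 4 ∉ Q, so 4 ∉ ((Q ∖ S) ∪ P) ∪ Q
4 ∉ P and 4 ∉ Q, so 4 ∉ P ∩ Q
4 ∉ (P ∩ Q) and 4 ∉ S, so 4 ∉ (P ∩ Q) △ S
4 ∉ ((P ∩ Q) △ S) and 4 ∉ P, so 4 ∉ ((P ∩ Q) △ S) ∩ P
4 ∉ (((Q ∖ S) ∪ P) ∪ Q) and 4 ∉ (((P ∩ Q) △ S) ∩ P), so 4 ∉ (((Q ∖ S) ∪ P) ∪ Q) ∪ (((P ∩ Q) △ S) ∩ P)

No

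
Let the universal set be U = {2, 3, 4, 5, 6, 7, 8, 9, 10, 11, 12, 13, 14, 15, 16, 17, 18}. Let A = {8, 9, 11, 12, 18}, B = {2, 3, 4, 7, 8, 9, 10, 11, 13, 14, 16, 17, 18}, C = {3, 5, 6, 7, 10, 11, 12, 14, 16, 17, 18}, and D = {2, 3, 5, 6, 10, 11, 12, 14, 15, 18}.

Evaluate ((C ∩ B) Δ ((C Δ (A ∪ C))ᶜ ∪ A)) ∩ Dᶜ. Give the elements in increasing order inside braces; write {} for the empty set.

{4, 8, 9, 13}

C ∩ B = {3, 7, 10, 11, 14, 16, 17, 18}
A ∪ C = {3, 5, 6, 7, 8, 9, 10, 11, 12, 14, 16, 17, 18}
C Δ (A ∪ C) = {8, 9}
(C Δ (A ∪ C))ᶜ = {2, 3, 4, 5, 6, 7, 10, 11, 12, 13, 14, 15, 16, 17, 18}
(C Δ (A ∪ C))ᶜ ∪ A = {2, 3, 4, 5, 6, 7, 8, 9, 10, 11, 12, 13, 14, 15, 16, 17, 18}
(C ∩ B) Δ ((C Δ (A ∪ C))ᶜ ∪ A) = {2, 4, 5, 6, 8, 9, 12, 13, 15}
Dᶜ = {4, 7, 8, 9, 13, 16, 17}
((C ∩ B) Δ ((C Δ (A ∪ C))ᶜ ∪ A)) ∩ Dᶜ = {4, 8, 9, 13}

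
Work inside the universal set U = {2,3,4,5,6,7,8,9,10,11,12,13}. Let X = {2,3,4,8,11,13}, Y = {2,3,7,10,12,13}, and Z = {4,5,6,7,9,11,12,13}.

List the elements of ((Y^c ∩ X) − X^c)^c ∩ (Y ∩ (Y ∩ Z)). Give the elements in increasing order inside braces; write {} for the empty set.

Y^c = {4,5,6,8,9,11}
Y^c ∩ X = {4,8,11}
X^c = {5,6,7,9,10,12}
(Y^c ∩ X) − X^c = {4,8,11}
((Y^c ∩ X) − X^c)^c = {2,3,5,6,7,9,10,12,13}
Y ∩ Z = {7,12,13}
Y ∩ (Y ∩ Z) = {7,12,13}
((Y^c ∩ X) − X^c)^c ∩ (Y ∩ (Y ∩ Z)) = {7,12,13}

{7,12,13}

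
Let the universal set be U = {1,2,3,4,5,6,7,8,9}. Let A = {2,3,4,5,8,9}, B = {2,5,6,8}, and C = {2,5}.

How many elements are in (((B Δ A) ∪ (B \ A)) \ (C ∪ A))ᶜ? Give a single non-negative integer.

8

B Δ A = {3,4,6,9}
B \ A = {6}
(B Δ A) ∪ (B \ A) = {3,4,6,9}
C ∪ A = {2,3,4,5,8,9}
((B Δ A) ∪ (B \ A)) \ (C ∪ A) = {6}
(((B Δ A) ∪ (B \ A)) \ (C ∪ A))ᶜ = {1,2,3,4,5,7,8,9}
|(((B Δ A) ∪ (B \ A)) \ (C ∪ A))ᶜ| = 8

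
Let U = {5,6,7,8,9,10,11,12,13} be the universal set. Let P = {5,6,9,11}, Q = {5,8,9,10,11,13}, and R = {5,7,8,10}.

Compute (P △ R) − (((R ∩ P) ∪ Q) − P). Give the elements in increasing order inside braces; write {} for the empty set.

{6,7,9,11}

P △ R = {6,7,8,9,10,11}
R ∩ P = {5}
(R ∩ P) ∪ Q = {5,8,9,10,11,13}
((R ∩ P) ∪ Q) − P = {8,10,13}
(P △ R) − (((R ∩ P) ∪ Q) − P) = {6,7,9,11}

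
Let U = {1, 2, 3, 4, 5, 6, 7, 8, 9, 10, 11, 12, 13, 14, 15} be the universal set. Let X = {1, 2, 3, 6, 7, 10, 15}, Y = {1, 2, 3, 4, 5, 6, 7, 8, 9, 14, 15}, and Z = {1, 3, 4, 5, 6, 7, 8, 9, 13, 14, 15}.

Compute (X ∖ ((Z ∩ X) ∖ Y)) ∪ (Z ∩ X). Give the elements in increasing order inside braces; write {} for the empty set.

Z ∩ X = {1, 3, 6, 7, 15}
(Z ∩ X) ∖ Y = {}
X ∖ ((Z ∩ X) ∖ Y) = {1, 2, 3, 6, 7, 10, 15}
(X ∖ ((Z ∩ X) ∖ Y)) ∪ (Z ∩ X) = {1, 2, 3, 6, 7, 10, 15}

{1, 2, 3, 6, 7, 10, 15}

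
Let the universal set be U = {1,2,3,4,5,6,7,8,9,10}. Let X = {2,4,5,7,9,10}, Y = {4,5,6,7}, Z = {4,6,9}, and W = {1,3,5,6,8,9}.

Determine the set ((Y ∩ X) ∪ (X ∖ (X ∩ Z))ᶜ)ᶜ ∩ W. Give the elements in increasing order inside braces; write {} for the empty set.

Y ∩ X = {4,5,7}
X ∩ Z = {4,9}
X ∖ (X ∩ Z) = {2,5,7,10}
(X ∖ (X ∩ Z))ᶜ = {1,3,4,6,8,9}
(Y ∩ X) ∪ (X ∖ (X ∩ Z))ᶜ = {1,3,4,5,6,7,8,9}
((Y ∩ X) ∪ (X ∖ (X ∩ Z))ᶜ)ᶜ = {2,10}
((Y ∩ X) ∪ (X ∖ (X ∩ Z))ᶜ)ᶜ ∩ W = {}

{}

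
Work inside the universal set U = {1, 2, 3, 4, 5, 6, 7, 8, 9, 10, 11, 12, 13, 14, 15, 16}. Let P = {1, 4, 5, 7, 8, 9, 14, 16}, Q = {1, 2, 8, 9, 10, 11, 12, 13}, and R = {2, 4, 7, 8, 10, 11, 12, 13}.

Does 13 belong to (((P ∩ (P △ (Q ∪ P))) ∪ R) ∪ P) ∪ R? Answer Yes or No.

Yes

13 ∈ Q and 13 ∉ P, so 13 ∈ Q ∪ P
13 ∉ P and 13 ∈ (Q ∪ P), so 13 ∈ P △ (Q ∪ P)
13 ∉ P and 13 ∈ (P △ (Q ∪ P)), so 13 ∉ P ∩ (P △ (Q ∪ P))
13 ∉ (P ∩ (P △ (Q ∪ P))) and 13 ∈ R, so 13 ∈ (P ∩ (P △ (Q ∪ P))) ∪ R
13 ∈ ((P ∩ (P △ (Q ∪ P))) ∪ R) and 13 ∉ P, so 13 ∈ ((P ∩ (P △ (Q ∪ P))) ∪ R) ∪ P
13 ∈ (((P ∩ (P △ (Q ∪ P))) ∪ R) ∪ P) and 13 ∈ R, so 13 ∈ (((P ∩ (P △ (Q ∪ P))) ∪ R) ∪ P) ∪ R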